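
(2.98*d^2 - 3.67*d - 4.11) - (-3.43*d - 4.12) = 2.98*d^2 - 0.24*d + 0.00999999999999979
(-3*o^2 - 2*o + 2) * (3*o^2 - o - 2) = -9*o^4 - 3*o^3 + 14*o^2 + 2*o - 4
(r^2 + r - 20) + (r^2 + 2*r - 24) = 2*r^2 + 3*r - 44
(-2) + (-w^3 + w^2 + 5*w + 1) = -w^3 + w^2 + 5*w - 1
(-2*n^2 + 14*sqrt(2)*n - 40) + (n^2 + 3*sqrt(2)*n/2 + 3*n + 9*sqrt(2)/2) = -n^2 + 3*n + 31*sqrt(2)*n/2 - 40 + 9*sqrt(2)/2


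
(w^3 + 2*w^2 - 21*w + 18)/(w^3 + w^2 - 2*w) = (w^2 + 3*w - 18)/(w*(w + 2))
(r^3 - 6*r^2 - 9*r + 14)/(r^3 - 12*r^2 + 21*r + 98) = (r - 1)/(r - 7)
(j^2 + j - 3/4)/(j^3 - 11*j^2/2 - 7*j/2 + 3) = (j + 3/2)/(j^2 - 5*j - 6)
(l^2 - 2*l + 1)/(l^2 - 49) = (l^2 - 2*l + 1)/(l^2 - 49)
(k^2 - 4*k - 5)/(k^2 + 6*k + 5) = (k - 5)/(k + 5)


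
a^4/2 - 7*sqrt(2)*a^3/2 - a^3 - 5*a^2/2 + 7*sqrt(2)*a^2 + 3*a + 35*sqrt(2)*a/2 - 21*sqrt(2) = (a/2 + 1)*(a - 3)*(a - 1)*(a - 7*sqrt(2))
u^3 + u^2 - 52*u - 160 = (u - 8)*(u + 4)*(u + 5)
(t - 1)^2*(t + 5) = t^3 + 3*t^2 - 9*t + 5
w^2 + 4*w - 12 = (w - 2)*(w + 6)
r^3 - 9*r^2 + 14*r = r*(r - 7)*(r - 2)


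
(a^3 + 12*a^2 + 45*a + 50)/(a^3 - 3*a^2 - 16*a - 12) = (a^2 + 10*a + 25)/(a^2 - 5*a - 6)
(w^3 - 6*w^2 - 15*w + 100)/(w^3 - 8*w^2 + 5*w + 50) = (w + 4)/(w + 2)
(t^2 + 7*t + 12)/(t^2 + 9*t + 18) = (t + 4)/(t + 6)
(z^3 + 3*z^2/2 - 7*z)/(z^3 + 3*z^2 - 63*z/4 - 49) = 2*z*(z - 2)/(2*z^2 - z - 28)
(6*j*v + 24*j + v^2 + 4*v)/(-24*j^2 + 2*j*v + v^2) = (v + 4)/(-4*j + v)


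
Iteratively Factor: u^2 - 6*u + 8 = (u - 4)*(u - 2)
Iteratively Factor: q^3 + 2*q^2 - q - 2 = (q - 1)*(q^2 + 3*q + 2) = (q - 1)*(q + 1)*(q + 2)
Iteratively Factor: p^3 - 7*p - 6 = (p + 1)*(p^2 - p - 6) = (p + 1)*(p + 2)*(p - 3)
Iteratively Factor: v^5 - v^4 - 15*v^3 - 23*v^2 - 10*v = (v + 2)*(v^4 - 3*v^3 - 9*v^2 - 5*v) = (v + 1)*(v + 2)*(v^3 - 4*v^2 - 5*v) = (v + 1)^2*(v + 2)*(v^2 - 5*v) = (v - 5)*(v + 1)^2*(v + 2)*(v)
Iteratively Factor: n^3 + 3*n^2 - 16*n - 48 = (n - 4)*(n^2 + 7*n + 12) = (n - 4)*(n + 3)*(n + 4)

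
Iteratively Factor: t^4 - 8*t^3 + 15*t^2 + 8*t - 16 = (t - 4)*(t^3 - 4*t^2 - t + 4) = (t - 4)*(t + 1)*(t^2 - 5*t + 4) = (t - 4)^2*(t + 1)*(t - 1)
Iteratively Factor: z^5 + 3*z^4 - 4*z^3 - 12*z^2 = (z)*(z^4 + 3*z^3 - 4*z^2 - 12*z) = z*(z + 2)*(z^3 + z^2 - 6*z) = z*(z - 2)*(z + 2)*(z^2 + 3*z) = z^2*(z - 2)*(z + 2)*(z + 3)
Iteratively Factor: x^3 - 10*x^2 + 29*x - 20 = (x - 5)*(x^2 - 5*x + 4) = (x - 5)*(x - 4)*(x - 1)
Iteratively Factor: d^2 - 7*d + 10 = (d - 5)*(d - 2)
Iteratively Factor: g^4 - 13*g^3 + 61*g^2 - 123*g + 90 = (g - 3)*(g^3 - 10*g^2 + 31*g - 30) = (g - 3)^2*(g^2 - 7*g + 10) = (g - 5)*(g - 3)^2*(g - 2)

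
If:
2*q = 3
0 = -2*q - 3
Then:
No Solution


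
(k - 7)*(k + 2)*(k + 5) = k^3 - 39*k - 70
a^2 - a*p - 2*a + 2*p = (a - 2)*(a - p)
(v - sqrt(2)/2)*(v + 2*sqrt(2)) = v^2 + 3*sqrt(2)*v/2 - 2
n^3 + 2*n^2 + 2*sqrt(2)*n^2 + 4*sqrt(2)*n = n*(n + 2)*(n + 2*sqrt(2))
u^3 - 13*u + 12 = (u - 3)*(u - 1)*(u + 4)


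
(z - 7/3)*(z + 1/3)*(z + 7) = z^3 + 5*z^2 - 133*z/9 - 49/9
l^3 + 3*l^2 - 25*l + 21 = (l - 3)*(l - 1)*(l + 7)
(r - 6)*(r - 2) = r^2 - 8*r + 12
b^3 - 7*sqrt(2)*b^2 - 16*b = b*(b - 8*sqrt(2))*(b + sqrt(2))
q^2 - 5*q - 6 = (q - 6)*(q + 1)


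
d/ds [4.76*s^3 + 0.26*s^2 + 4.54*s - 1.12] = 14.28*s^2 + 0.52*s + 4.54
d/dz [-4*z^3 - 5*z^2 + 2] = 2*z*(-6*z - 5)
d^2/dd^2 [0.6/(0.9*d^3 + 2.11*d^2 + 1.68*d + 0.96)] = (-(3.24*d + 2.532)*(0.9*d^3 + 2.11*d^2 + 1.68*d + 0.96) + 0.6*(2.7*d^2 + 4.22*d + 1.68)*(5.4*d^2 + 8.44*d + 3.36))/(0.9*d^3 + 2.11*d^2 + 1.68*d + 0.96)^3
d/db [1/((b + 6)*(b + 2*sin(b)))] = -(b + (b + 6)*(2*cos(b) + 1) + 2*sin(b))/((b + 6)^2*(b + 2*sin(b))^2)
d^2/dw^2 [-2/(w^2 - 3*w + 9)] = 4*(w^2 - 3*w - (2*w - 3)^2 + 9)/(w^2 - 3*w + 9)^3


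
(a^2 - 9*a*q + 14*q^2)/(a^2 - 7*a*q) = (a - 2*q)/a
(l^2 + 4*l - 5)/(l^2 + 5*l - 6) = (l + 5)/(l + 6)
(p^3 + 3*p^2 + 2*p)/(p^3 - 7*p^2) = (p^2 + 3*p + 2)/(p*(p - 7))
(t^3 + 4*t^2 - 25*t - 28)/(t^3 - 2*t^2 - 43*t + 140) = (t + 1)/(t - 5)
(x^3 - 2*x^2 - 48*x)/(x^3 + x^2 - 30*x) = (x - 8)/(x - 5)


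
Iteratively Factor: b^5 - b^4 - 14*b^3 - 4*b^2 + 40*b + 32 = (b + 1)*(b^4 - 2*b^3 - 12*b^2 + 8*b + 32) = (b - 4)*(b + 1)*(b^3 + 2*b^2 - 4*b - 8) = (b - 4)*(b + 1)*(b + 2)*(b^2 - 4) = (b - 4)*(b - 2)*(b + 1)*(b + 2)*(b + 2)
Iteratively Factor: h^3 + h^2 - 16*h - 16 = (h - 4)*(h^2 + 5*h + 4) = (h - 4)*(h + 4)*(h + 1)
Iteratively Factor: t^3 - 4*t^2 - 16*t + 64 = (t + 4)*(t^2 - 8*t + 16) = (t - 4)*(t + 4)*(t - 4)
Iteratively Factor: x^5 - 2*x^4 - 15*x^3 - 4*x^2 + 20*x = (x - 5)*(x^4 + 3*x^3 - 4*x) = x*(x - 5)*(x^3 + 3*x^2 - 4) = x*(x - 5)*(x - 1)*(x^2 + 4*x + 4) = x*(x - 5)*(x - 1)*(x + 2)*(x + 2)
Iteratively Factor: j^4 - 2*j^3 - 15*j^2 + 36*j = (j - 3)*(j^3 + j^2 - 12*j) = j*(j - 3)*(j^2 + j - 12) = j*(j - 3)*(j + 4)*(j - 3)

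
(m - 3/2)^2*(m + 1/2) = m^3 - 5*m^2/2 + 3*m/4 + 9/8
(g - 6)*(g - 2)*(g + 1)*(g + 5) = g^4 - 2*g^3 - 31*g^2 + 32*g + 60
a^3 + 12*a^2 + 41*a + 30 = (a + 1)*(a + 5)*(a + 6)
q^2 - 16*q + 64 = (q - 8)^2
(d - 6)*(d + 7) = d^2 + d - 42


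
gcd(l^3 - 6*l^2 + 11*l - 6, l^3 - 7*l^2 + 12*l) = l - 3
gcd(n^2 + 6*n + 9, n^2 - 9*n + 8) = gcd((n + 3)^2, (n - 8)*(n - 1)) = 1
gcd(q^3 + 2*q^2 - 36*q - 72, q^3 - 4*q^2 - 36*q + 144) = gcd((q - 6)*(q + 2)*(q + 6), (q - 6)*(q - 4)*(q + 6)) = q^2 - 36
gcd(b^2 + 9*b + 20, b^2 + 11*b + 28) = b + 4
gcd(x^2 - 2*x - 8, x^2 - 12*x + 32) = x - 4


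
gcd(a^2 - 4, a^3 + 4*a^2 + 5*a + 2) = a + 2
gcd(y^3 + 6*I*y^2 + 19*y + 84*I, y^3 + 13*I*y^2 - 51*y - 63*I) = y^2 + 10*I*y - 21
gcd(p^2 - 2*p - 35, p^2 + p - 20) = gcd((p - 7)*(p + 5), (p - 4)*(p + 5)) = p + 5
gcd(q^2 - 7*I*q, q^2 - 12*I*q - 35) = q - 7*I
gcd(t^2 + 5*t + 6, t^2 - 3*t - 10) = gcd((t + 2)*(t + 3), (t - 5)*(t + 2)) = t + 2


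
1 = 1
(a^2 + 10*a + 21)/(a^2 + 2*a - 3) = (a + 7)/(a - 1)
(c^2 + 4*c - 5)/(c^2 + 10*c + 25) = (c - 1)/(c + 5)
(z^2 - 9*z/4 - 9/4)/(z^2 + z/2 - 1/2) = (4*z^2 - 9*z - 9)/(2*(2*z^2 + z - 1))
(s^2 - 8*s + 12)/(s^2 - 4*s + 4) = (s - 6)/(s - 2)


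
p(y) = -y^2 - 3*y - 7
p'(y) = -2*y - 3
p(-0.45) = -5.85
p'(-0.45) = -2.10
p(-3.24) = -7.78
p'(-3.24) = 3.48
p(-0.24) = -6.34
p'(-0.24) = -2.52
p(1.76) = -15.38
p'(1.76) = -6.52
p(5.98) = -60.70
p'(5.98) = -14.96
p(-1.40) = -4.76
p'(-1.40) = -0.20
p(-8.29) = -50.85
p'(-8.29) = 13.58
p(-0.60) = -5.56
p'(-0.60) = -1.80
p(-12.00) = -115.00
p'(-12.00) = 21.00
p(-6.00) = -25.00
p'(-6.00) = 9.00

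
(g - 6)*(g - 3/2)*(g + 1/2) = g^3 - 7*g^2 + 21*g/4 + 9/2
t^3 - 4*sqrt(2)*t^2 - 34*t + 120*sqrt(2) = (t - 5*sqrt(2))*(t - 3*sqrt(2))*(t + 4*sqrt(2))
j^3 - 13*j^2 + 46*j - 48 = (j - 8)*(j - 3)*(j - 2)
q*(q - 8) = q^2 - 8*q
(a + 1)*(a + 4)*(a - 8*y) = a^3 - 8*a^2*y + 5*a^2 - 40*a*y + 4*a - 32*y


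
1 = 1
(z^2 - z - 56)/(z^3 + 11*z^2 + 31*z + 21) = (z - 8)/(z^2 + 4*z + 3)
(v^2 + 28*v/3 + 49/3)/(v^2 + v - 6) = (v^2 + 28*v/3 + 49/3)/(v^2 + v - 6)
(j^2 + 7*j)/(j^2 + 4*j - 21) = j/(j - 3)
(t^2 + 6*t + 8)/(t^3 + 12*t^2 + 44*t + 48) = 1/(t + 6)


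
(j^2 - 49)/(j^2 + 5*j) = (j^2 - 49)/(j*(j + 5))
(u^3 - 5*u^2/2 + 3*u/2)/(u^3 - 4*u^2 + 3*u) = (u - 3/2)/(u - 3)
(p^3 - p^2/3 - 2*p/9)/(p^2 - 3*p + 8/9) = p*(9*p^2 - 3*p - 2)/(9*p^2 - 27*p + 8)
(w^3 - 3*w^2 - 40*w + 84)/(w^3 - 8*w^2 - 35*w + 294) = (w - 2)/(w - 7)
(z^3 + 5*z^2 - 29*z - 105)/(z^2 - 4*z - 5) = (z^2 + 10*z + 21)/(z + 1)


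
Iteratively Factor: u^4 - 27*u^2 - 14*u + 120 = (u - 2)*(u^3 + 2*u^2 - 23*u - 60) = (u - 2)*(u + 3)*(u^2 - u - 20) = (u - 5)*(u - 2)*(u + 3)*(u + 4)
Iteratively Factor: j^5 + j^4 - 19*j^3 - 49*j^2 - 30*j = (j - 5)*(j^4 + 6*j^3 + 11*j^2 + 6*j) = (j - 5)*(j + 2)*(j^3 + 4*j^2 + 3*j) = (j - 5)*(j + 1)*(j + 2)*(j^2 + 3*j) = (j - 5)*(j + 1)*(j + 2)*(j + 3)*(j)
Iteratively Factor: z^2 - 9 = (z + 3)*(z - 3)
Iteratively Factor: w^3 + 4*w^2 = (w)*(w^2 + 4*w) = w^2*(w + 4)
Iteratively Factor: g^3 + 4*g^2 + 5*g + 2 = (g + 1)*(g^2 + 3*g + 2) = (g + 1)^2*(g + 2)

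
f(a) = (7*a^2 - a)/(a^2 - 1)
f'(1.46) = -13.52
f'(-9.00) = 0.03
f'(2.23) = -1.60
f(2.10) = 8.44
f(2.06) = 8.52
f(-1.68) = 11.76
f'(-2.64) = 1.26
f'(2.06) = -2.24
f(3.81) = 7.24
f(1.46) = 11.90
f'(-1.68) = 8.23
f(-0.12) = -0.22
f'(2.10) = -2.06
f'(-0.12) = 2.77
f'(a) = -2*a*(7*a^2 - a)/(a^2 - 1)^2 + (14*a - 1)/(a^2 - 1) = (a^2 - 14*a + 1)/(a^4 - 2*a^2 + 1)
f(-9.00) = 7.20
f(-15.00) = 7.10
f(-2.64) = 8.61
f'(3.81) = -0.21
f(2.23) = 8.20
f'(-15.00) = 0.01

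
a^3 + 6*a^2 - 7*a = a*(a - 1)*(a + 7)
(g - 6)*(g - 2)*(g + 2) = g^3 - 6*g^2 - 4*g + 24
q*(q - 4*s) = q^2 - 4*q*s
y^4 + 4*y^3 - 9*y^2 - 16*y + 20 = (y - 2)*(y - 1)*(y + 2)*(y + 5)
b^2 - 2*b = b*(b - 2)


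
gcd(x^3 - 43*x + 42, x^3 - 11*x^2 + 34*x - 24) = x^2 - 7*x + 6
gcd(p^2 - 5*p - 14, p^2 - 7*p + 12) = 1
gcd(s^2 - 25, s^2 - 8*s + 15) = s - 5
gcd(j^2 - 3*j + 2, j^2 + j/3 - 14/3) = j - 2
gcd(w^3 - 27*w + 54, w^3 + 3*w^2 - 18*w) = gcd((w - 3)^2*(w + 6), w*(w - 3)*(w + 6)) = w^2 + 3*w - 18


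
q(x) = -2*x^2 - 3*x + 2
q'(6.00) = -27.00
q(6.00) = -88.00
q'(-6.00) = 21.00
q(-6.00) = -52.00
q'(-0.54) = -0.84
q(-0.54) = 3.04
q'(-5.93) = 20.72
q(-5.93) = -50.54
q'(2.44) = -12.76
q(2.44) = -17.23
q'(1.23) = -7.92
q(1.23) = -4.72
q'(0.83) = -6.32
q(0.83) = -1.87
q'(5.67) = -25.68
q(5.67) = -79.31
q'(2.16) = -11.64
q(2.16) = -13.81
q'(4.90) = -22.60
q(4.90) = -60.72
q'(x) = -4*x - 3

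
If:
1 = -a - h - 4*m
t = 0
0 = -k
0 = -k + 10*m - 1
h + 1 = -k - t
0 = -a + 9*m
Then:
No Solution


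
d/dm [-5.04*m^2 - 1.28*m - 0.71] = -10.08*m - 1.28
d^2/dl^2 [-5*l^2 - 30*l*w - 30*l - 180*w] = -10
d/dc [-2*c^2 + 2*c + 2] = 2 - 4*c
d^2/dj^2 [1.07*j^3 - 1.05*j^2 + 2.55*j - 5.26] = 6.42*j - 2.1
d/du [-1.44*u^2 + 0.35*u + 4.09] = 0.35 - 2.88*u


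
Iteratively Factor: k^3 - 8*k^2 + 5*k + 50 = (k - 5)*(k^2 - 3*k - 10) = (k - 5)^2*(k + 2)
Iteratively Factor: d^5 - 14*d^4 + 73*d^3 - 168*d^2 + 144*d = (d - 4)*(d^4 - 10*d^3 + 33*d^2 - 36*d) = (d - 4)*(d - 3)*(d^3 - 7*d^2 + 12*d) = (d - 4)^2*(d - 3)*(d^2 - 3*d) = (d - 4)^2*(d - 3)^2*(d)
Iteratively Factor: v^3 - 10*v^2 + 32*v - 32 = (v - 4)*(v^2 - 6*v + 8) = (v - 4)^2*(v - 2)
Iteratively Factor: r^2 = (r)*(r)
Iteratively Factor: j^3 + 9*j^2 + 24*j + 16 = (j + 4)*(j^2 + 5*j + 4) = (j + 4)^2*(j + 1)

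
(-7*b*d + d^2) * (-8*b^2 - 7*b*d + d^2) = 56*b^3*d + 41*b^2*d^2 - 14*b*d^3 + d^4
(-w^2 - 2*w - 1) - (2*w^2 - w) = -3*w^2 - w - 1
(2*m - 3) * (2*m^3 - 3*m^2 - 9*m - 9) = 4*m^4 - 12*m^3 - 9*m^2 + 9*m + 27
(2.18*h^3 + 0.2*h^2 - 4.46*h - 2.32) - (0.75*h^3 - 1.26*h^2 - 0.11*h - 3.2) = 1.43*h^3 + 1.46*h^2 - 4.35*h + 0.88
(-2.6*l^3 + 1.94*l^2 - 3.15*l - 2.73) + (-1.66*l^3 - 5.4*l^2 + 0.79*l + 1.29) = -4.26*l^3 - 3.46*l^2 - 2.36*l - 1.44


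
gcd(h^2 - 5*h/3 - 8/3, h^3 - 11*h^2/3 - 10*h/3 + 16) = h - 8/3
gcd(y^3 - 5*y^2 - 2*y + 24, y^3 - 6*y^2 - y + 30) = y^2 - y - 6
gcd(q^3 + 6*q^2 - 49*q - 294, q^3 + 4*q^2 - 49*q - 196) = q^2 - 49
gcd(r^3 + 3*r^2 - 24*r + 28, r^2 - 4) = r - 2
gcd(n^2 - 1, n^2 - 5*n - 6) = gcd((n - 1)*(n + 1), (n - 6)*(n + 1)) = n + 1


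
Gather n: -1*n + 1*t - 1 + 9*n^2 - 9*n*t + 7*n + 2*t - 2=9*n^2 + n*(6 - 9*t) + 3*t - 3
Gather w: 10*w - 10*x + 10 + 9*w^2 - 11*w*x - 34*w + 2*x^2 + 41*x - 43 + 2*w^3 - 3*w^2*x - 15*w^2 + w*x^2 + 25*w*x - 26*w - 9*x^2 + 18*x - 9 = 2*w^3 + w^2*(-3*x - 6) + w*(x^2 + 14*x - 50) - 7*x^2 + 49*x - 42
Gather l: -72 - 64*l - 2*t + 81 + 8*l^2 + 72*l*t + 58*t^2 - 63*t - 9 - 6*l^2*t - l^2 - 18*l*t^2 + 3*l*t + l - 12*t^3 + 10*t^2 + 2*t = l^2*(7 - 6*t) + l*(-18*t^2 + 75*t - 63) - 12*t^3 + 68*t^2 - 63*t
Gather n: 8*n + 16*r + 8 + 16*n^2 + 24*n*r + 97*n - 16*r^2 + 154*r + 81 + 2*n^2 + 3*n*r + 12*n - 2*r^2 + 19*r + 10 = 18*n^2 + n*(27*r + 117) - 18*r^2 + 189*r + 99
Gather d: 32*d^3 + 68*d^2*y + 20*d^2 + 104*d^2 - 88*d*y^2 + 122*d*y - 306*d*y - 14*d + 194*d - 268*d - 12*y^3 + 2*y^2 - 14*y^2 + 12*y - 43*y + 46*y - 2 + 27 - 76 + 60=32*d^3 + d^2*(68*y + 124) + d*(-88*y^2 - 184*y - 88) - 12*y^3 - 12*y^2 + 15*y + 9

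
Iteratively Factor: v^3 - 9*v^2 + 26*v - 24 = (v - 2)*(v^2 - 7*v + 12) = (v - 3)*(v - 2)*(v - 4)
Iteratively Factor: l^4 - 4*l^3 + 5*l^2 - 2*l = (l)*(l^3 - 4*l^2 + 5*l - 2) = l*(l - 1)*(l^2 - 3*l + 2) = l*(l - 2)*(l - 1)*(l - 1)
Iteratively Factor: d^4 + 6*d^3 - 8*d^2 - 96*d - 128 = (d + 4)*(d^3 + 2*d^2 - 16*d - 32) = (d + 2)*(d + 4)*(d^2 - 16) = (d - 4)*(d + 2)*(d + 4)*(d + 4)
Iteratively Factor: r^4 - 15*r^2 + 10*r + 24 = (r - 2)*(r^3 + 2*r^2 - 11*r - 12) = (r - 2)*(r + 1)*(r^2 + r - 12) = (r - 2)*(r + 1)*(r + 4)*(r - 3)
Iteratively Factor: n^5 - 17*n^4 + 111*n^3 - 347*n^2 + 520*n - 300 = (n - 5)*(n^4 - 12*n^3 + 51*n^2 - 92*n + 60) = (n - 5)*(n - 3)*(n^3 - 9*n^2 + 24*n - 20) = (n - 5)^2*(n - 3)*(n^2 - 4*n + 4) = (n - 5)^2*(n - 3)*(n - 2)*(n - 2)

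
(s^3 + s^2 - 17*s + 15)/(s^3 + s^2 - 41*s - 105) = (s^2 - 4*s + 3)/(s^2 - 4*s - 21)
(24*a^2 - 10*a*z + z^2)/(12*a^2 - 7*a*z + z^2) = (-6*a + z)/(-3*a + z)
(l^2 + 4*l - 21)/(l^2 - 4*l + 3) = (l + 7)/(l - 1)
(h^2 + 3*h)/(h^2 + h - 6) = h/(h - 2)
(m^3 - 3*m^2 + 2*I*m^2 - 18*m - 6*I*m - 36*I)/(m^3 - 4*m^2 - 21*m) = (m^2 + 2*m*(-3 + I) - 12*I)/(m*(m - 7))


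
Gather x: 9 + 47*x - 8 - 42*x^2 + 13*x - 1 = -42*x^2 + 60*x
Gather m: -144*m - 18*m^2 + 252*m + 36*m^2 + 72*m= 18*m^2 + 180*m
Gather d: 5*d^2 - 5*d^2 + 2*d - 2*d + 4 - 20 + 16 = 0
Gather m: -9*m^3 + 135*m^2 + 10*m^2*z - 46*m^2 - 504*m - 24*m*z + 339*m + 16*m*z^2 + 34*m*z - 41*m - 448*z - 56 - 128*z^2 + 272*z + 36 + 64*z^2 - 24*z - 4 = -9*m^3 + m^2*(10*z + 89) + m*(16*z^2 + 10*z - 206) - 64*z^2 - 200*z - 24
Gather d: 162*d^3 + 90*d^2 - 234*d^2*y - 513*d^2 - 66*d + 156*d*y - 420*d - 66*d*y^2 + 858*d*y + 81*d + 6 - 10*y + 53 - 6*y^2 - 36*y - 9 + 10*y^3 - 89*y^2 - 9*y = 162*d^3 + d^2*(-234*y - 423) + d*(-66*y^2 + 1014*y - 405) + 10*y^3 - 95*y^2 - 55*y + 50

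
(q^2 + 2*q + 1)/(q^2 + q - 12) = (q^2 + 2*q + 1)/(q^2 + q - 12)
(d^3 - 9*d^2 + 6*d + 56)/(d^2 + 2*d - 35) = (d^3 - 9*d^2 + 6*d + 56)/(d^2 + 2*d - 35)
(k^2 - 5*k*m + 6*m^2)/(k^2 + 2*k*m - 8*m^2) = (k - 3*m)/(k + 4*m)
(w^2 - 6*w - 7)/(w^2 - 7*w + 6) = (w^2 - 6*w - 7)/(w^2 - 7*w + 6)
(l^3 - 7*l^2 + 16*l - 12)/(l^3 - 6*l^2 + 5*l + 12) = (l^2 - 4*l + 4)/(l^2 - 3*l - 4)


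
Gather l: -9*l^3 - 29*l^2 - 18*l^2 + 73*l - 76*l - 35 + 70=-9*l^3 - 47*l^2 - 3*l + 35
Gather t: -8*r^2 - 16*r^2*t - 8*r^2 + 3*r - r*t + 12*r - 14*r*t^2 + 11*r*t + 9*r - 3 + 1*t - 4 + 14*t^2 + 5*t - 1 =-16*r^2 + 24*r + t^2*(14 - 14*r) + t*(-16*r^2 + 10*r + 6) - 8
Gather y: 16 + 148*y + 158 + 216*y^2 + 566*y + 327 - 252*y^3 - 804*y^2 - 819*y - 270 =-252*y^3 - 588*y^2 - 105*y + 231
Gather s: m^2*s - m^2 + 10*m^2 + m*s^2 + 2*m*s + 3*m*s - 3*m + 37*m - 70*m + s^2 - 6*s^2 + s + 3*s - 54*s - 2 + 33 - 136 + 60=9*m^2 - 36*m + s^2*(m - 5) + s*(m^2 + 5*m - 50) - 45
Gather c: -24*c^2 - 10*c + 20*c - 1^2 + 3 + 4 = -24*c^2 + 10*c + 6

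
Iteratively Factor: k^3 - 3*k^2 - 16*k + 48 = (k - 3)*(k^2 - 16) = (k - 3)*(k + 4)*(k - 4)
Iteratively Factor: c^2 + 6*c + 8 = (c + 2)*(c + 4)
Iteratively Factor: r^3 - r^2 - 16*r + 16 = (r - 1)*(r^2 - 16) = (r - 4)*(r - 1)*(r + 4)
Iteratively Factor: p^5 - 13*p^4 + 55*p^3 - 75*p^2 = (p - 3)*(p^4 - 10*p^3 + 25*p^2) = (p - 5)*(p - 3)*(p^3 - 5*p^2) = p*(p - 5)*(p - 3)*(p^2 - 5*p) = p^2*(p - 5)*(p - 3)*(p - 5)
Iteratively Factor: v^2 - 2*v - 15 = (v + 3)*(v - 5)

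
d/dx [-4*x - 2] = -4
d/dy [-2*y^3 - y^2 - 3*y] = -6*y^2 - 2*y - 3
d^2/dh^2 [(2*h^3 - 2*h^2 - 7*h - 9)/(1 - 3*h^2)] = 2*(57*h^3 + 261*h^2 + 57*h + 29)/(27*h^6 - 27*h^4 + 9*h^2 - 1)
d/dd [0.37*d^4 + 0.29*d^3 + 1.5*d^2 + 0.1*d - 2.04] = 1.48*d^3 + 0.87*d^2 + 3.0*d + 0.1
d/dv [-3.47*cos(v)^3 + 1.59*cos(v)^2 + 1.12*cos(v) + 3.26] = (10.41*cos(v)^2 - 3.18*cos(v) - 1.12)*sin(v)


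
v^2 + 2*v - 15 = (v - 3)*(v + 5)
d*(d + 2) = d^2 + 2*d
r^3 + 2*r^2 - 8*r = r*(r - 2)*(r + 4)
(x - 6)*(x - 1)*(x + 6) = x^3 - x^2 - 36*x + 36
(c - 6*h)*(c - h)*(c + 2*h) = c^3 - 5*c^2*h - 8*c*h^2 + 12*h^3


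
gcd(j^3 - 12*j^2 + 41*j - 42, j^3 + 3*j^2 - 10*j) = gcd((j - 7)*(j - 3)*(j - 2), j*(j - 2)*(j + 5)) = j - 2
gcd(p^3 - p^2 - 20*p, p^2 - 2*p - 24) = p + 4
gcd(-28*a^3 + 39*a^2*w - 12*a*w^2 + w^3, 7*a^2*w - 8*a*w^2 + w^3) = 7*a^2 - 8*a*w + w^2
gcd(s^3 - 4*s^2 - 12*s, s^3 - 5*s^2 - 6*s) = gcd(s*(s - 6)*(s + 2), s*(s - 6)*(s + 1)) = s^2 - 6*s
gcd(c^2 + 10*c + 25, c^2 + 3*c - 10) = c + 5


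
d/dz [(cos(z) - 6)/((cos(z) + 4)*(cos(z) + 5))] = (cos(z)^2 - 12*cos(z) - 74)*sin(z)/((cos(z) + 4)^2*(cos(z) + 5)^2)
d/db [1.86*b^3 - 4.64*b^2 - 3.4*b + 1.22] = 5.58*b^2 - 9.28*b - 3.4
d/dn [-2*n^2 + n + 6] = 1 - 4*n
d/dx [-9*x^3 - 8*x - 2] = -27*x^2 - 8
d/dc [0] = 0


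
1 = 1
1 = 1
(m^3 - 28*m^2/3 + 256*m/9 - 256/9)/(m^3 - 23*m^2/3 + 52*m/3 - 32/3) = (m - 8/3)/(m - 1)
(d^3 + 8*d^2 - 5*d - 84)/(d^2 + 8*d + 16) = (d^2 + 4*d - 21)/(d + 4)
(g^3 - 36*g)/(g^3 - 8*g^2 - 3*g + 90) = g*(g + 6)/(g^2 - 2*g - 15)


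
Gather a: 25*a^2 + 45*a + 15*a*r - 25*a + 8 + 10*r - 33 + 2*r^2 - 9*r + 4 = 25*a^2 + a*(15*r + 20) + 2*r^2 + r - 21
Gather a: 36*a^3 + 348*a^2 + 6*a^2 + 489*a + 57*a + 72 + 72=36*a^3 + 354*a^2 + 546*a + 144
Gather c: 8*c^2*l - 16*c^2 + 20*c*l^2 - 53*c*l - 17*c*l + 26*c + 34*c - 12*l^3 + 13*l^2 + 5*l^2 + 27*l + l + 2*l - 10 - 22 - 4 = c^2*(8*l - 16) + c*(20*l^2 - 70*l + 60) - 12*l^3 + 18*l^2 + 30*l - 36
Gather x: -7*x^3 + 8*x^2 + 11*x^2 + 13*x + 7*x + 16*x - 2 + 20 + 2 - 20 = -7*x^3 + 19*x^2 + 36*x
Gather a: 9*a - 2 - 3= 9*a - 5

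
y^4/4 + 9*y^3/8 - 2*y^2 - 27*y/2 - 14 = (y/4 + 1)*(y - 7/2)*(y + 2)^2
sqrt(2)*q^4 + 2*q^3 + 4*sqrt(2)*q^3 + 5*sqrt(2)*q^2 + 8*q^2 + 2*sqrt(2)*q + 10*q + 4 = (q + 1)*(q + 2)*(q + sqrt(2))*(sqrt(2)*q + sqrt(2))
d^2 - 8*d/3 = d*(d - 8/3)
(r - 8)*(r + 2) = r^2 - 6*r - 16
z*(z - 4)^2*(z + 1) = z^4 - 7*z^3 + 8*z^2 + 16*z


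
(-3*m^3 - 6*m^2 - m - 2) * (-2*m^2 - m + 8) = 6*m^5 + 15*m^4 - 16*m^3 - 43*m^2 - 6*m - 16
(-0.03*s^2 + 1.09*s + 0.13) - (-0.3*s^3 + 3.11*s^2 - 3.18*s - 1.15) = 0.3*s^3 - 3.14*s^2 + 4.27*s + 1.28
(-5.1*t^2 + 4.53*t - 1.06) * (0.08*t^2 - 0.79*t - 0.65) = -0.408*t^4 + 4.3914*t^3 - 0.3485*t^2 - 2.1071*t + 0.689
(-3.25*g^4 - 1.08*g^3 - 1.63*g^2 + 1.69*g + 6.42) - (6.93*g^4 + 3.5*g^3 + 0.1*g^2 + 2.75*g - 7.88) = -10.18*g^4 - 4.58*g^3 - 1.73*g^2 - 1.06*g + 14.3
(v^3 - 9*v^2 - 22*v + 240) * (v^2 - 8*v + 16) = v^5 - 17*v^4 + 66*v^3 + 272*v^2 - 2272*v + 3840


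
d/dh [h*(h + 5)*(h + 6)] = 3*h^2 + 22*h + 30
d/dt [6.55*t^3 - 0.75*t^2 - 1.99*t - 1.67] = 19.65*t^2 - 1.5*t - 1.99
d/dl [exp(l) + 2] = exp(l)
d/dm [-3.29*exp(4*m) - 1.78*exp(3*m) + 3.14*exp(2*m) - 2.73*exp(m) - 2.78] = (-13.16*exp(3*m) - 5.34*exp(2*m) + 6.28*exp(m) - 2.73)*exp(m)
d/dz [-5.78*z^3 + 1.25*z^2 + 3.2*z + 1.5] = -17.34*z^2 + 2.5*z + 3.2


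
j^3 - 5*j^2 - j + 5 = (j - 5)*(j - 1)*(j + 1)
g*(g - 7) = g^2 - 7*g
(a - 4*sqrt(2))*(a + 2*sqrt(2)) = a^2 - 2*sqrt(2)*a - 16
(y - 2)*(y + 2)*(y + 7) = y^3 + 7*y^2 - 4*y - 28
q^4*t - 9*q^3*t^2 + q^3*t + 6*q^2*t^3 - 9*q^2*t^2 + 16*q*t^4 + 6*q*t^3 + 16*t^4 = (q - 8*t)*(q - 2*t)*(q + t)*(q*t + t)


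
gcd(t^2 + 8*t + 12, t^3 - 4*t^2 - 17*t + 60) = 1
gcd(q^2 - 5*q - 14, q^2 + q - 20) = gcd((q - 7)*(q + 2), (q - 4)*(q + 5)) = 1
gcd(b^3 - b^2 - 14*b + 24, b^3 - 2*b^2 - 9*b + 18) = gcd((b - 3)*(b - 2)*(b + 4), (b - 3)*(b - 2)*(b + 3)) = b^2 - 5*b + 6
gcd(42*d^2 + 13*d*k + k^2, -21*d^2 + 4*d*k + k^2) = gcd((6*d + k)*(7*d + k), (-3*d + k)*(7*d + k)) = 7*d + k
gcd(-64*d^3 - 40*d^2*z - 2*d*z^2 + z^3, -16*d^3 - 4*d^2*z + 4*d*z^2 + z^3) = 8*d^2 + 6*d*z + z^2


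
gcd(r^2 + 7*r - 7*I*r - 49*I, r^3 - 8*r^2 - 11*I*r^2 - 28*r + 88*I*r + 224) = r - 7*I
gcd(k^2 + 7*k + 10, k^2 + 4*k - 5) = k + 5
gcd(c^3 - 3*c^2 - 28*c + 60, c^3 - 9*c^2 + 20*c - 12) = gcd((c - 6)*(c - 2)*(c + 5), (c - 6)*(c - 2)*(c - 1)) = c^2 - 8*c + 12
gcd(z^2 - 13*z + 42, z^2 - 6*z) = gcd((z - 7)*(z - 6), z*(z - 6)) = z - 6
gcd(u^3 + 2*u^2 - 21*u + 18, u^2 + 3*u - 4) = u - 1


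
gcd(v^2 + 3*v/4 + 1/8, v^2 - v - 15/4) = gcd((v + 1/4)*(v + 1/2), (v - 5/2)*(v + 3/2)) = 1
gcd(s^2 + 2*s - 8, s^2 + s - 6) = s - 2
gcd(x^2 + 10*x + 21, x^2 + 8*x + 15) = x + 3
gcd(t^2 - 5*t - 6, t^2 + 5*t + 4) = t + 1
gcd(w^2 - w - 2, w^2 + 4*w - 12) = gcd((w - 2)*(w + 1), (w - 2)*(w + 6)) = w - 2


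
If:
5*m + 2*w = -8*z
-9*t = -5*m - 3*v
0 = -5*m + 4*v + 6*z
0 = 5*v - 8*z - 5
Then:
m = 62*z/25 + 4/5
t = 86*z/45 + 7/9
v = 8*z/5 + 1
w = -51*z/5 - 2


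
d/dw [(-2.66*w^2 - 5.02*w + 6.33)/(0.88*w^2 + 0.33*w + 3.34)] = (3.5398*w^2 - 28.9096*w - 18.8557)/(0.7744*w^4 + 0.5808*w^3 + 5.9873*w^2 + 2.2044*w + 11.1556)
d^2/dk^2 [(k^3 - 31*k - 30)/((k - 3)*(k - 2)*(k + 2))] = 6*(k^6 - 27*k^5 + 9*k^4 + 123*k^3 + 546*k^2 - 972*k - 1016)/(k^9 - 9*k^8 + 15*k^7 + 81*k^6 - 276*k^5 - 108*k^4 + 1232*k^3 - 720*k^2 - 1728*k + 1728)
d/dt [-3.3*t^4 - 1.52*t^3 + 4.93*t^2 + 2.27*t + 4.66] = -13.2*t^3 - 4.56*t^2 + 9.86*t + 2.27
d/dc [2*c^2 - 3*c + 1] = 4*c - 3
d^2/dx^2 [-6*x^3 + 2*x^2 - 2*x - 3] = 4 - 36*x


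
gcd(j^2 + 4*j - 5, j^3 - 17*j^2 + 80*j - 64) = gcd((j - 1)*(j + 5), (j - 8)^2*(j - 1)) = j - 1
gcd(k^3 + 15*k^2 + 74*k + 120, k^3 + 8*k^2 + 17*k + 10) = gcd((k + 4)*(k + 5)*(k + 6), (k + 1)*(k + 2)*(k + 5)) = k + 5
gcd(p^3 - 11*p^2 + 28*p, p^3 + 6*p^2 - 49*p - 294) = p - 7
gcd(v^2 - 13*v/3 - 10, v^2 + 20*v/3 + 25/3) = v + 5/3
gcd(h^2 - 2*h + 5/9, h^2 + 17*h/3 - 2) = h - 1/3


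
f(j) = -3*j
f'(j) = -3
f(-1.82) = 5.46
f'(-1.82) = -3.00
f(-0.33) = 0.99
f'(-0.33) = -3.00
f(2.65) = -7.95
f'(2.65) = -3.00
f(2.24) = -6.72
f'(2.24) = -3.00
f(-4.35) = 13.05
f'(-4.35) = -3.00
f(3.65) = -10.95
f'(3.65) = -3.00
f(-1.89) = 5.67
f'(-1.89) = -3.00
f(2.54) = -7.62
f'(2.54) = -3.00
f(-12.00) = 36.00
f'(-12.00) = -3.00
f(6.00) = -18.00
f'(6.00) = -3.00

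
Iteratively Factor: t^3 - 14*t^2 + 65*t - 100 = (t - 5)*(t^2 - 9*t + 20) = (t - 5)*(t - 4)*(t - 5)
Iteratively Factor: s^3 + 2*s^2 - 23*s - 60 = (s + 3)*(s^2 - s - 20) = (s - 5)*(s + 3)*(s + 4)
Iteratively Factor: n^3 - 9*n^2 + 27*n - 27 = (n - 3)*(n^2 - 6*n + 9) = (n - 3)^2*(n - 3)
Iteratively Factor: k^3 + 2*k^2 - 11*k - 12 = (k - 3)*(k^2 + 5*k + 4) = (k - 3)*(k + 4)*(k + 1)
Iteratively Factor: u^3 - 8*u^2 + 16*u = (u)*(u^2 - 8*u + 16) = u*(u - 4)*(u - 4)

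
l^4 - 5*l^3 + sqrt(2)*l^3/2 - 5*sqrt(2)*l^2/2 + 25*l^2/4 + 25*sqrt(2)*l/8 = l*(l - 5/2)^2*(l + sqrt(2)/2)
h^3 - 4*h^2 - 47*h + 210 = (h - 6)*(h - 5)*(h + 7)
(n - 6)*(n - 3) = n^2 - 9*n + 18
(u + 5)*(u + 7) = u^2 + 12*u + 35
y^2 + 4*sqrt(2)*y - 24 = (y - 2*sqrt(2))*(y + 6*sqrt(2))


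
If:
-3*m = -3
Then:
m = 1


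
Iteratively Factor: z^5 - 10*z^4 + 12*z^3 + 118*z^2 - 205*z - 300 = (z - 5)*(z^4 - 5*z^3 - 13*z^2 + 53*z + 60) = (z - 5)^2*(z^3 - 13*z - 12) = (z - 5)^2*(z + 1)*(z^2 - z - 12) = (z - 5)^2*(z - 4)*(z + 1)*(z + 3)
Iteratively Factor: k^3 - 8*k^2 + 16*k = (k)*(k^2 - 8*k + 16) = k*(k - 4)*(k - 4)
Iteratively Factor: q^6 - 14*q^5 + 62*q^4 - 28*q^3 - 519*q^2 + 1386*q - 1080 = (q - 2)*(q^5 - 12*q^4 + 38*q^3 + 48*q^2 - 423*q + 540) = (q - 2)*(q + 3)*(q^4 - 15*q^3 + 83*q^2 - 201*q + 180) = (q - 3)*(q - 2)*(q + 3)*(q^3 - 12*q^2 + 47*q - 60) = (q - 3)^2*(q - 2)*(q + 3)*(q^2 - 9*q + 20) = (q - 4)*(q - 3)^2*(q - 2)*(q + 3)*(q - 5)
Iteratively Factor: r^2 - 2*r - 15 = (r + 3)*(r - 5)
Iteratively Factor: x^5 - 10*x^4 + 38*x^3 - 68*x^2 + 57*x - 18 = (x - 1)*(x^4 - 9*x^3 + 29*x^2 - 39*x + 18) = (x - 2)*(x - 1)*(x^3 - 7*x^2 + 15*x - 9) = (x - 2)*(x - 1)^2*(x^2 - 6*x + 9) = (x - 3)*(x - 2)*(x - 1)^2*(x - 3)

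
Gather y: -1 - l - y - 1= -l - y - 2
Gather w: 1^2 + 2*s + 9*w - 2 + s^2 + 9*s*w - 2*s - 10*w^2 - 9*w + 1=s^2 + 9*s*w - 10*w^2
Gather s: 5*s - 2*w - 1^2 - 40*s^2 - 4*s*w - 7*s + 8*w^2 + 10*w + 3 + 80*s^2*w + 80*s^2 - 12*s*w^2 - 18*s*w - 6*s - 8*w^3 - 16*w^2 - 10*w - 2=s^2*(80*w + 40) + s*(-12*w^2 - 22*w - 8) - 8*w^3 - 8*w^2 - 2*w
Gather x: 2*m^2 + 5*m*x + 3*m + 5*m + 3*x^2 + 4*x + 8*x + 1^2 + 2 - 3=2*m^2 + 8*m + 3*x^2 + x*(5*m + 12)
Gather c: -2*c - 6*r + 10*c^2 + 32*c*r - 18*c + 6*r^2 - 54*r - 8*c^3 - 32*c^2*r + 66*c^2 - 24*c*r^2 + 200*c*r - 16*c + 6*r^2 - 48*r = -8*c^3 + c^2*(76 - 32*r) + c*(-24*r^2 + 232*r - 36) + 12*r^2 - 108*r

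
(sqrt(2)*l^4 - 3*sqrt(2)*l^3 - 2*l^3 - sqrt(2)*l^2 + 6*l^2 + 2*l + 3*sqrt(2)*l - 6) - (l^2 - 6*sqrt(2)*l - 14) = sqrt(2)*l^4 - 3*sqrt(2)*l^3 - 2*l^3 - sqrt(2)*l^2 + 5*l^2 + 2*l + 9*sqrt(2)*l + 8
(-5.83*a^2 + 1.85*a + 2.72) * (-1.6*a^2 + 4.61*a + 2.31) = 9.328*a^4 - 29.8363*a^3 - 9.2908*a^2 + 16.8127*a + 6.2832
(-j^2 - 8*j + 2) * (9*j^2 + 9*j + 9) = -9*j^4 - 81*j^3 - 63*j^2 - 54*j + 18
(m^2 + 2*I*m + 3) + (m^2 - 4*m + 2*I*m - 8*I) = 2*m^2 - 4*m + 4*I*m + 3 - 8*I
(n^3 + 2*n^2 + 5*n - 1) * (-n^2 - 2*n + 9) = -n^5 - 4*n^4 + 9*n^2 + 47*n - 9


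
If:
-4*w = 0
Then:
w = 0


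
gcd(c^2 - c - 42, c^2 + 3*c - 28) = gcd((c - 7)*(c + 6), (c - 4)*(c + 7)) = 1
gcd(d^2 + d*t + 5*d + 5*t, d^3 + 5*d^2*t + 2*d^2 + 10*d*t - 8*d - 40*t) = 1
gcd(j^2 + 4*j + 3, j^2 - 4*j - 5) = j + 1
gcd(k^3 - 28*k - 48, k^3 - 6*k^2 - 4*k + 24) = k^2 - 4*k - 12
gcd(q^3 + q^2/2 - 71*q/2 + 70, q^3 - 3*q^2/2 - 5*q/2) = q - 5/2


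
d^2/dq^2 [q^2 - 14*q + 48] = 2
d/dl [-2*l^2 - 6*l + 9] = -4*l - 6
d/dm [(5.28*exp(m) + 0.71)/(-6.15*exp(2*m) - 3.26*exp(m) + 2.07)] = (32.472*exp(2*m) + 8.733*exp(m) + 13.2442)*exp(m)/(37.8225*exp(4*m) + 40.098*exp(3*m) - 14.8334*exp(2*m) - 13.4964*exp(m) + 4.2849)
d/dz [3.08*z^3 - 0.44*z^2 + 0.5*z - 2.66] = 9.24*z^2 - 0.88*z + 0.5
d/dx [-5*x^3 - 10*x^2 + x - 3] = -15*x^2 - 20*x + 1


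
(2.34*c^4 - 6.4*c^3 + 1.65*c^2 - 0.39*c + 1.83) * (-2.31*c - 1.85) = -5.4054*c^5 + 10.455*c^4 + 8.0285*c^3 - 2.1516*c^2 - 3.5058*c - 3.3855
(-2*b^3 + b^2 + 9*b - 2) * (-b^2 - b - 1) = 2*b^5 + b^4 - 8*b^3 - 8*b^2 - 7*b + 2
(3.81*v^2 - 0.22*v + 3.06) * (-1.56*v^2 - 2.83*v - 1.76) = -5.9436*v^4 - 10.4391*v^3 - 10.8566*v^2 - 8.2726*v - 5.3856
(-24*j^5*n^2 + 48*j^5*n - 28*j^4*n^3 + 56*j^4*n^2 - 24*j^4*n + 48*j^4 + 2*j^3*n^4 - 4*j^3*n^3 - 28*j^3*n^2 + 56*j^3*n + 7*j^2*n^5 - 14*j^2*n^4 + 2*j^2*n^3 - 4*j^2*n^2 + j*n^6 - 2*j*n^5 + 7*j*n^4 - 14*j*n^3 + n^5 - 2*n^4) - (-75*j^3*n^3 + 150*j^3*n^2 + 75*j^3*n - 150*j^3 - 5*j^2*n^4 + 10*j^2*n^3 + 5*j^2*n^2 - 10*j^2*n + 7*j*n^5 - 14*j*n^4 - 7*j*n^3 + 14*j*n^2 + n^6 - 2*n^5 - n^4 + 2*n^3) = -24*j^5*n^2 + 48*j^5*n - 28*j^4*n^3 + 56*j^4*n^2 - 24*j^4*n + 48*j^4 + 2*j^3*n^4 + 71*j^3*n^3 - 178*j^3*n^2 - 19*j^3*n + 150*j^3 + 7*j^2*n^5 - 9*j^2*n^4 - 8*j^2*n^3 - 9*j^2*n^2 + 10*j^2*n + j*n^6 - 9*j*n^5 + 21*j*n^4 - 7*j*n^3 - 14*j*n^2 - n^6 + 3*n^5 - n^4 - 2*n^3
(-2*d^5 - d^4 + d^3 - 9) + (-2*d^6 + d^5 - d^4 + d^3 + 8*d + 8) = -2*d^6 - d^5 - 2*d^4 + 2*d^3 + 8*d - 1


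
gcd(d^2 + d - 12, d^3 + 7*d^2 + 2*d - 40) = d + 4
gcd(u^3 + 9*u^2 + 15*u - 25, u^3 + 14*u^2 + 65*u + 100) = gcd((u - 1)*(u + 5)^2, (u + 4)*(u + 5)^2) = u^2 + 10*u + 25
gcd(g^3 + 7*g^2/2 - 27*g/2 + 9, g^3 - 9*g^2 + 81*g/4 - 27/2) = g - 3/2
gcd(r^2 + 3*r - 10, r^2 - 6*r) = 1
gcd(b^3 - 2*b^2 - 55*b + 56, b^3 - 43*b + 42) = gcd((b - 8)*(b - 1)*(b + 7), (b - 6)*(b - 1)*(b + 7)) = b^2 + 6*b - 7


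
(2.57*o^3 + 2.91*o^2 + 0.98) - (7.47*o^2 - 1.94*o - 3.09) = 2.57*o^3 - 4.56*o^2 + 1.94*o + 4.07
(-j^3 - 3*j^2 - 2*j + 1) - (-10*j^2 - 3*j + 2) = -j^3 + 7*j^2 + j - 1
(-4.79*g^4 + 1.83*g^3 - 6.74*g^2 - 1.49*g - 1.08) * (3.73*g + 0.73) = -17.8667*g^5 + 3.3292*g^4 - 23.8043*g^3 - 10.4779*g^2 - 5.1161*g - 0.7884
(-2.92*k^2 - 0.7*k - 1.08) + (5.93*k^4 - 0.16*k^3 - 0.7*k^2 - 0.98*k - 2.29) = 5.93*k^4 - 0.16*k^3 - 3.62*k^2 - 1.68*k - 3.37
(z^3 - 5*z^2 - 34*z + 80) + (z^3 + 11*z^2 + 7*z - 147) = 2*z^3 + 6*z^2 - 27*z - 67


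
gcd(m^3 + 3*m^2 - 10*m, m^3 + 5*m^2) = m^2 + 5*m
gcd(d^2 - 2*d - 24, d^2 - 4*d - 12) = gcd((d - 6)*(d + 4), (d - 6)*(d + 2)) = d - 6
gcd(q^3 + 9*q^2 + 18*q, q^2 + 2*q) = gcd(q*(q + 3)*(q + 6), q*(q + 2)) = q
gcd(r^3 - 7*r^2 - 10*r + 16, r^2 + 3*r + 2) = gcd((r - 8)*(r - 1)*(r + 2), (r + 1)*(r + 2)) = r + 2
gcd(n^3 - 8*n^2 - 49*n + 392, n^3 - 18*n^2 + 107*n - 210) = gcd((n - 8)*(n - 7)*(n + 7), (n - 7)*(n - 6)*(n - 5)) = n - 7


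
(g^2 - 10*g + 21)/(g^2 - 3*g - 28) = (g - 3)/(g + 4)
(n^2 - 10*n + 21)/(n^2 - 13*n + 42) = (n - 3)/(n - 6)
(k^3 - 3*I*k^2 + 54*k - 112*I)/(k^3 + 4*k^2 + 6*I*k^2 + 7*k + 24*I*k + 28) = (k^2 - 10*I*k - 16)/(k^2 + k*(4 - I) - 4*I)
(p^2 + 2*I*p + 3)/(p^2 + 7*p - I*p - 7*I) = (p + 3*I)/(p + 7)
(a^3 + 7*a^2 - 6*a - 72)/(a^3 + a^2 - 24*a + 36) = (a + 4)/(a - 2)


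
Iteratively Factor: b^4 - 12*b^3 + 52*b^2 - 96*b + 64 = (b - 2)*(b^3 - 10*b^2 + 32*b - 32) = (b - 4)*(b - 2)*(b^2 - 6*b + 8) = (b - 4)*(b - 2)^2*(b - 4)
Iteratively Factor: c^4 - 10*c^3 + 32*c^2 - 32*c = (c - 4)*(c^3 - 6*c^2 + 8*c) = (c - 4)^2*(c^2 - 2*c) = (c - 4)^2*(c - 2)*(c)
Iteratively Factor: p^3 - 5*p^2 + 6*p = (p)*(p^2 - 5*p + 6) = p*(p - 2)*(p - 3)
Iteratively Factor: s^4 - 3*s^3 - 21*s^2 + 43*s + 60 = (s + 1)*(s^3 - 4*s^2 - 17*s + 60) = (s - 5)*(s + 1)*(s^2 + s - 12) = (s - 5)*(s - 3)*(s + 1)*(s + 4)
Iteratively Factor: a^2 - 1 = (a - 1)*(a + 1)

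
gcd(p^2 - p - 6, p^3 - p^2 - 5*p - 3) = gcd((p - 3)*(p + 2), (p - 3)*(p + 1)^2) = p - 3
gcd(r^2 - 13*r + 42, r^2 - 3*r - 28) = r - 7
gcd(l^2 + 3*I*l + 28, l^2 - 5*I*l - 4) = l - 4*I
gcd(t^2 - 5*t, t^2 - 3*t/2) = t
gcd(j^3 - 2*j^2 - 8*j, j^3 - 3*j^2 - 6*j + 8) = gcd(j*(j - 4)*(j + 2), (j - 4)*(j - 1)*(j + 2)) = j^2 - 2*j - 8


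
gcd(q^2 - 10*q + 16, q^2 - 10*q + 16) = q^2 - 10*q + 16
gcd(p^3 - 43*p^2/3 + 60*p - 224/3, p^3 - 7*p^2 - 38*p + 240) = p - 8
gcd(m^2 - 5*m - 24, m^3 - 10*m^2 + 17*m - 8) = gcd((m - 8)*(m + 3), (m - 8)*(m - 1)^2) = m - 8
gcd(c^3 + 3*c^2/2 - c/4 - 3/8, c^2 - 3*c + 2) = 1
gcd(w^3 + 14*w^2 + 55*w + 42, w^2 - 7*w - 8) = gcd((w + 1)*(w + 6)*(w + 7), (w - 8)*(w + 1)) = w + 1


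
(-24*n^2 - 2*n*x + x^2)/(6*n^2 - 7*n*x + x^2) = (4*n + x)/(-n + x)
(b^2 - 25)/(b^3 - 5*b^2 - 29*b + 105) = (b - 5)/(b^2 - 10*b + 21)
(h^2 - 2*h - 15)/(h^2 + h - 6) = (h - 5)/(h - 2)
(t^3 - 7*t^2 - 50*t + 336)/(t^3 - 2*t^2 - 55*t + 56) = (t - 6)/(t - 1)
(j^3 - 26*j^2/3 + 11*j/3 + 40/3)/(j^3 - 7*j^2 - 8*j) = (j - 5/3)/j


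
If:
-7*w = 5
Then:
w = -5/7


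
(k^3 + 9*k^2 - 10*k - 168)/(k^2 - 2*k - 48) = (k^2 + 3*k - 28)/(k - 8)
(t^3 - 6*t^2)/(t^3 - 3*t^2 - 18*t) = t/(t + 3)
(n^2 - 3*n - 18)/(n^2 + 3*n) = (n - 6)/n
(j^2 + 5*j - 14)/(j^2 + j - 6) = (j + 7)/(j + 3)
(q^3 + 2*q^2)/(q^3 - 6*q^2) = (q + 2)/(q - 6)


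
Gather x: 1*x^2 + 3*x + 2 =x^2 + 3*x + 2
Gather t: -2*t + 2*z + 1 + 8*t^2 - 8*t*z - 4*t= 8*t^2 + t*(-8*z - 6) + 2*z + 1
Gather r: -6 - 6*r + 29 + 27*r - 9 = 21*r + 14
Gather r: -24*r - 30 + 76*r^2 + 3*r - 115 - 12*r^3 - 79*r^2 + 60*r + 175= -12*r^3 - 3*r^2 + 39*r + 30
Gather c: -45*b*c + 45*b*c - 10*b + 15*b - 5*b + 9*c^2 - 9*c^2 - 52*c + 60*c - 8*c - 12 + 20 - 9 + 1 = 0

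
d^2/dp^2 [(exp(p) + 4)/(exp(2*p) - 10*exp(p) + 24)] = (exp(4*p) + 26*exp(3*p) - 264*exp(2*p) + 256*exp(p) + 1536)*exp(p)/(exp(6*p) - 30*exp(5*p) + 372*exp(4*p) - 2440*exp(3*p) + 8928*exp(2*p) - 17280*exp(p) + 13824)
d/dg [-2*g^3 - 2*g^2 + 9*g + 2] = -6*g^2 - 4*g + 9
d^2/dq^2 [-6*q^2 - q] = -12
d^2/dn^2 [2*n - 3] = 0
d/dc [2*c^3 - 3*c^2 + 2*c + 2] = 6*c^2 - 6*c + 2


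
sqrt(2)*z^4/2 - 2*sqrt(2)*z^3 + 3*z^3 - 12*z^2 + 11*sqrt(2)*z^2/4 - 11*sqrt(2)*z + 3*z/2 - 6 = (z - 4)*(z + sqrt(2)/2)*(z + 3*sqrt(2)/2)*(sqrt(2)*z/2 + 1)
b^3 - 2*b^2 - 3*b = b*(b - 3)*(b + 1)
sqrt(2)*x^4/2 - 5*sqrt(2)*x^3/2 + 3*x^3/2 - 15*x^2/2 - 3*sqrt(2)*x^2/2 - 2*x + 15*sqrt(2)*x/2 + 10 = (x - 5)*(x - sqrt(2))*(x + 2*sqrt(2))*(sqrt(2)*x/2 + 1/2)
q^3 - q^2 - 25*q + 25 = (q - 5)*(q - 1)*(q + 5)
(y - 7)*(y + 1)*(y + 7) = y^3 + y^2 - 49*y - 49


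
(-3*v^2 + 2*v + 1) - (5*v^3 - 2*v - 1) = -5*v^3 - 3*v^2 + 4*v + 2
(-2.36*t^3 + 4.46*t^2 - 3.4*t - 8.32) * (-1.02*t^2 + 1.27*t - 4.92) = 2.4072*t^5 - 7.5464*t^4 + 20.7434*t^3 - 17.7748*t^2 + 6.1616*t + 40.9344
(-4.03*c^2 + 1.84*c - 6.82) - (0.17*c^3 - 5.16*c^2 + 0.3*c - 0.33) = -0.17*c^3 + 1.13*c^2 + 1.54*c - 6.49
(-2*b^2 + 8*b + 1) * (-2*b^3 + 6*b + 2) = 4*b^5 - 16*b^4 - 14*b^3 + 44*b^2 + 22*b + 2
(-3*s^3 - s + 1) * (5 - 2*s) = 6*s^4 - 15*s^3 + 2*s^2 - 7*s + 5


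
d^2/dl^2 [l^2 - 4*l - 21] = 2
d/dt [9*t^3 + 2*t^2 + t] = 27*t^2 + 4*t + 1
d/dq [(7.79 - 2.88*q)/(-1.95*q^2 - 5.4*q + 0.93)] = (-5.616*q^2 + 30.381*q + 39.3876)/(3.8025*q^4 + 21.06*q^3 + 25.533*q^2 - 10.044*q + 0.8649)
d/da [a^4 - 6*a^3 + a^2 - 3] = 2*a*(2*a^2 - 9*a + 1)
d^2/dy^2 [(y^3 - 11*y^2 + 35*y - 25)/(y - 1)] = 2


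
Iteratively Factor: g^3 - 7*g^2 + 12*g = (g - 4)*(g^2 - 3*g) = (g - 4)*(g - 3)*(g)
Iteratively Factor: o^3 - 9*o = (o)*(o^2 - 9) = o*(o + 3)*(o - 3)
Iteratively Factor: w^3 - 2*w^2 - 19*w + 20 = (w - 1)*(w^2 - w - 20) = (w - 1)*(w + 4)*(w - 5)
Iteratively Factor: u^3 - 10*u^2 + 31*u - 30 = (u - 5)*(u^2 - 5*u + 6) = (u - 5)*(u - 3)*(u - 2)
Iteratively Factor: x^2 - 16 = (x - 4)*(x + 4)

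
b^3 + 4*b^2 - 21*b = b*(b - 3)*(b + 7)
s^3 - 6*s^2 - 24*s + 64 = (s - 8)*(s - 2)*(s + 4)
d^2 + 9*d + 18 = (d + 3)*(d + 6)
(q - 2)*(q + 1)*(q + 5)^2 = q^4 + 9*q^3 + 13*q^2 - 45*q - 50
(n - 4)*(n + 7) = n^2 + 3*n - 28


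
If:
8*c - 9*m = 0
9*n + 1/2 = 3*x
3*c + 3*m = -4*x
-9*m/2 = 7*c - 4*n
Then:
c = -1/58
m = -4/261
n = -11/232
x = 17/696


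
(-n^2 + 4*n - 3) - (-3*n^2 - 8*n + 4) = 2*n^2 + 12*n - 7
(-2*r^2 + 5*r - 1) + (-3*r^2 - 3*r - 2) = -5*r^2 + 2*r - 3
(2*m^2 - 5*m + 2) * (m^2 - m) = 2*m^4 - 7*m^3 + 7*m^2 - 2*m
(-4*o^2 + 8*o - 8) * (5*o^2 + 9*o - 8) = -20*o^4 + 4*o^3 + 64*o^2 - 136*o + 64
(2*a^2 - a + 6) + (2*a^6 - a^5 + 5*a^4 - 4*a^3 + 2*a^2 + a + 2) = 2*a^6 - a^5 + 5*a^4 - 4*a^3 + 4*a^2 + 8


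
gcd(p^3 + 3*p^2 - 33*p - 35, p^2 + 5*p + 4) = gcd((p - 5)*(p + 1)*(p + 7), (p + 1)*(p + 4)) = p + 1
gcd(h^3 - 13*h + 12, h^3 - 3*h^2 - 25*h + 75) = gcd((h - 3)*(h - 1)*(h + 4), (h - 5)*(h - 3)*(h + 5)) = h - 3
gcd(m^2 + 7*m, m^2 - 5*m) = m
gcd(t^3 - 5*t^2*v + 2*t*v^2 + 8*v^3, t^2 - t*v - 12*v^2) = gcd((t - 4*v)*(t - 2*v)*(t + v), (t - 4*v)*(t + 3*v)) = t - 4*v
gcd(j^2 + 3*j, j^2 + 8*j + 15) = j + 3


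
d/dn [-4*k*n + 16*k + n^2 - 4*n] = -4*k + 2*n - 4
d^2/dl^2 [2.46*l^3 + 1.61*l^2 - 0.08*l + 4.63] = 14.76*l + 3.22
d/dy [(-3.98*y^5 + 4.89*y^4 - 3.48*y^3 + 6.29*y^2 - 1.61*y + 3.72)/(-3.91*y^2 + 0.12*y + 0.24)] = (46.6854*y^6 - 40.1502*y^5 + 10.5912*y^4 + 3.8592*y^3 - 8.0459*y^2 + 32.1096*y - 0.8328)/(15.2881*y^4 - 0.9384*y^3 - 1.8624*y^2 + 0.0576*y + 0.0576)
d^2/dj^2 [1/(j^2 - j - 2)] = 2*(j^2 - j - (2*j - 1)^2 - 2)/(-j^2 + j + 2)^3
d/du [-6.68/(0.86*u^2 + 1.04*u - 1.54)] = (11.4896*u + 6.9472)/(0.86*u^2 + 1.04*u - 1.54)^2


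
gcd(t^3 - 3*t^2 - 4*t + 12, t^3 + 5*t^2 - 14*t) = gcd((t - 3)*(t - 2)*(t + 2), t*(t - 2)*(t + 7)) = t - 2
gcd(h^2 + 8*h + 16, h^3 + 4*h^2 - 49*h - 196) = h + 4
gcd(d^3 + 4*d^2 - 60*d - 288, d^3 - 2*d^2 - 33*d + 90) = d + 6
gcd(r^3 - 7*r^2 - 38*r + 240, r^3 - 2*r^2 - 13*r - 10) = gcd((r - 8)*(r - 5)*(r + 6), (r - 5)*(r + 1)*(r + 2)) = r - 5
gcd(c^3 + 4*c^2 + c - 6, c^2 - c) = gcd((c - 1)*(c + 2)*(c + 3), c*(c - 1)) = c - 1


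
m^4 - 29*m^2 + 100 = (m - 5)*(m - 2)*(m + 2)*(m + 5)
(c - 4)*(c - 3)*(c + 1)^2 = c^4 - 5*c^3 - c^2 + 17*c + 12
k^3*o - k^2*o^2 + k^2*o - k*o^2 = k*(k - o)*(k*o + o)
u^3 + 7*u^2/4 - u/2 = u*(u - 1/4)*(u + 2)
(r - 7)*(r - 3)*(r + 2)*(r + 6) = r^4 - 2*r^3 - 47*r^2 + 48*r + 252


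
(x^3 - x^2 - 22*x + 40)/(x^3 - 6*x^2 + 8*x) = (x + 5)/x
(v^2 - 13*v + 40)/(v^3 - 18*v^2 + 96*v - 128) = (v - 5)/(v^2 - 10*v + 16)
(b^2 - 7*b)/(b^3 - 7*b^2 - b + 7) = b/(b^2 - 1)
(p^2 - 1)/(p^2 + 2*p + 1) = (p - 1)/(p + 1)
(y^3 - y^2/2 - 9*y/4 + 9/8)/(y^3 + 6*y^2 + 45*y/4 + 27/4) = (4*y^2 - 8*y + 3)/(2*(2*y^2 + 9*y + 9))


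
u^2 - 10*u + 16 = (u - 8)*(u - 2)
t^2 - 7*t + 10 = (t - 5)*(t - 2)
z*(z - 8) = z^2 - 8*z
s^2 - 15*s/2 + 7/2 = (s - 7)*(s - 1/2)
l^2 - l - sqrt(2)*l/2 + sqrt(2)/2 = (l - 1)*(l - sqrt(2)/2)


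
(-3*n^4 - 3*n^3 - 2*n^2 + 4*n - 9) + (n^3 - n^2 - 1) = -3*n^4 - 2*n^3 - 3*n^2 + 4*n - 10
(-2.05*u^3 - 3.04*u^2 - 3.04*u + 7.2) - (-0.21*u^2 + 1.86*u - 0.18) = -2.05*u^3 - 2.83*u^2 - 4.9*u + 7.38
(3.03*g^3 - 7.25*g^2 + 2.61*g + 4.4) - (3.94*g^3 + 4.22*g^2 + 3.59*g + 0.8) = -0.91*g^3 - 11.47*g^2 - 0.98*g + 3.6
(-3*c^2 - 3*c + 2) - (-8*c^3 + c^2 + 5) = 8*c^3 - 4*c^2 - 3*c - 3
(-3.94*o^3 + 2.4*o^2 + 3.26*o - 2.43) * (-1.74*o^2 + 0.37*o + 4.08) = 6.8556*o^5 - 5.6338*o^4 - 20.8596*o^3 + 15.2264*o^2 + 12.4017*o - 9.9144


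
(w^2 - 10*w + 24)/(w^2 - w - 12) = (w - 6)/(w + 3)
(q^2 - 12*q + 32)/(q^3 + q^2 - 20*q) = (q - 8)/(q*(q + 5))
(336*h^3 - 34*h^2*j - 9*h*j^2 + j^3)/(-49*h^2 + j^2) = (-48*h^2 - 2*h*j + j^2)/(7*h + j)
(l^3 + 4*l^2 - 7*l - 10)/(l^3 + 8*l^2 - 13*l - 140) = (l^2 - l - 2)/(l^2 + 3*l - 28)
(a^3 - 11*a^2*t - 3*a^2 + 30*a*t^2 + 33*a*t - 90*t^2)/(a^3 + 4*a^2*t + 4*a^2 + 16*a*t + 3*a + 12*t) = (a^3 - 11*a^2*t - 3*a^2 + 30*a*t^2 + 33*a*t - 90*t^2)/(a^3 + 4*a^2*t + 4*a^2 + 16*a*t + 3*a + 12*t)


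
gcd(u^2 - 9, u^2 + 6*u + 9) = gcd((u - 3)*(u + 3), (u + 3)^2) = u + 3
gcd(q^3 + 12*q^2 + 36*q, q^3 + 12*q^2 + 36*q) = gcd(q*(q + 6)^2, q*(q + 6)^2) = q^3 + 12*q^2 + 36*q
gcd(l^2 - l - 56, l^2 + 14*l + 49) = l + 7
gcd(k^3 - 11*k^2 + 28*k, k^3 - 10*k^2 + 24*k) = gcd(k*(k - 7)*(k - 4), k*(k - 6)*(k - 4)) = k^2 - 4*k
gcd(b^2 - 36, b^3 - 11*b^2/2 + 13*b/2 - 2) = 1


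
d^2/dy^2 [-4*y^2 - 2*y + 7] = -8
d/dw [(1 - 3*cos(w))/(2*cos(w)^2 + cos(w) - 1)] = (6*sin(w)^2 + 4*cos(w) - 8)*sin(w)/(cos(w) + cos(2*w))^2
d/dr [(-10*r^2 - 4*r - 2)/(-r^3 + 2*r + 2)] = 2*(2*(-5*r - 1)*(-r^3 + 2*r + 2) - (3*r^2 - 2)*(5*r^2 + 2*r + 1))/(-r^3 + 2*r + 2)^2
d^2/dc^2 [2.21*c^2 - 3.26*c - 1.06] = 4.42000000000000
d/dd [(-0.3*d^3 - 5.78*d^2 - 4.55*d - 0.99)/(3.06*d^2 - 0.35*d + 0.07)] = (-0.918*d^4 + 0.210000000000001*d^3 + 15.883*d^2 + 5.2496*d - 0.665)/(9.3636*d^4 - 2.142*d^3 + 0.5509*d^2 - 0.049*d + 0.0049)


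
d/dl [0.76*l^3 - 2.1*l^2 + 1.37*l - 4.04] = 2.28*l^2 - 4.2*l + 1.37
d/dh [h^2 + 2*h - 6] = 2*h + 2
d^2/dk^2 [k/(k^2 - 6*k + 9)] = 2*(k + 6)/(k^4 - 12*k^3 + 54*k^2 - 108*k + 81)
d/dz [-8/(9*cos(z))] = -8*sin(z)/(9*cos(z)^2)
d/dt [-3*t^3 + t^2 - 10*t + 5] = -9*t^2 + 2*t - 10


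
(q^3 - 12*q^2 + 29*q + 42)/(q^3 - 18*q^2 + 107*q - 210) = (q + 1)/(q - 5)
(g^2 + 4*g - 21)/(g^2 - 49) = (g - 3)/(g - 7)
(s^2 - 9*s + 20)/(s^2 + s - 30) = (s - 4)/(s + 6)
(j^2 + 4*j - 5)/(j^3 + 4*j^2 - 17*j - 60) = (j - 1)/(j^2 - j - 12)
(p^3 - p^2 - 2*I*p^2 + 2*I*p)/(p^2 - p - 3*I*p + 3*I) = p*(p - 2*I)/(p - 3*I)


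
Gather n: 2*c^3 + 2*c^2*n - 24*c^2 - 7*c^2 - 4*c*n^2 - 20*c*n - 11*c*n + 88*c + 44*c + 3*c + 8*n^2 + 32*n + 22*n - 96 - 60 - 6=2*c^3 - 31*c^2 + 135*c + n^2*(8 - 4*c) + n*(2*c^2 - 31*c + 54) - 162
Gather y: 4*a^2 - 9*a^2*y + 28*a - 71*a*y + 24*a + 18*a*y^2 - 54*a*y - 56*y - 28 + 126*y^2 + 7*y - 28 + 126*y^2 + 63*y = 4*a^2 + 52*a + y^2*(18*a + 252) + y*(-9*a^2 - 125*a + 14) - 56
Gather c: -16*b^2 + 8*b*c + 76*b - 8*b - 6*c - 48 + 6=-16*b^2 + 68*b + c*(8*b - 6) - 42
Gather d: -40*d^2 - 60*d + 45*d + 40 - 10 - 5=-40*d^2 - 15*d + 25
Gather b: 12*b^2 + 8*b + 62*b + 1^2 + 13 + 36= 12*b^2 + 70*b + 50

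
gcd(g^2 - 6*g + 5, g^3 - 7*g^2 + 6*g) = g - 1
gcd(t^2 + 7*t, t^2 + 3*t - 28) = t + 7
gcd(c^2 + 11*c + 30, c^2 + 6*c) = c + 6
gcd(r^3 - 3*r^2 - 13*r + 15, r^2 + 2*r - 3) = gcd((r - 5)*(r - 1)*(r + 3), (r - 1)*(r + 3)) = r^2 + 2*r - 3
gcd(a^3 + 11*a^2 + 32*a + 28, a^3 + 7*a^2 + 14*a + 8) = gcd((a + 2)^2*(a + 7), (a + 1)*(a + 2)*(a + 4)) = a + 2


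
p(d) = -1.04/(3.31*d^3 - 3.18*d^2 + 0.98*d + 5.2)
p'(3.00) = 0.02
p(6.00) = -0.00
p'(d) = -1.04*(-9.93*d^2 + 6.36*d - 0.98)/(3.31*d^3 - 3.18*d^2 + 0.98*d + 5.2)^2 = (10.3272*d^2 - 6.6144*d + 1.0192)/(3.31*d^3 - 3.18*d^2 + 0.98*d + 5.2)^2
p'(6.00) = 0.00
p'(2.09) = 0.06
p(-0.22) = -0.22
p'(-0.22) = 0.13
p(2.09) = -0.04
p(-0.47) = -0.28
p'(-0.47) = 0.47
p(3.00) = -0.02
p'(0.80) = 0.07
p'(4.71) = 0.00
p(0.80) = -0.18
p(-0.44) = -0.27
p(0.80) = -0.18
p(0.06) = -0.20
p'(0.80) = 0.07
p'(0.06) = 0.02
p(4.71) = -0.00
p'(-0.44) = 0.40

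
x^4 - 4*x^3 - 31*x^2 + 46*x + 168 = (x - 7)*(x - 3)*(x + 2)*(x + 4)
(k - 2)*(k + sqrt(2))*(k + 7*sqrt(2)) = k^3 - 2*k^2 + 8*sqrt(2)*k^2 - 16*sqrt(2)*k + 14*k - 28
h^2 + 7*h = h*(h + 7)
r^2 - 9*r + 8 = (r - 8)*(r - 1)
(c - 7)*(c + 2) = c^2 - 5*c - 14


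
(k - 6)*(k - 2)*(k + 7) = k^3 - k^2 - 44*k + 84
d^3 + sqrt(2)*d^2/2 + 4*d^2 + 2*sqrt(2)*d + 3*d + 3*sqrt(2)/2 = (d + 1)*(d + 3)*(d + sqrt(2)/2)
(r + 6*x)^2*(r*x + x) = r^3*x + 12*r^2*x^2 + r^2*x + 36*r*x^3 + 12*r*x^2 + 36*x^3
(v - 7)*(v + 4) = v^2 - 3*v - 28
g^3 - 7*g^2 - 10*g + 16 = (g - 8)*(g - 1)*(g + 2)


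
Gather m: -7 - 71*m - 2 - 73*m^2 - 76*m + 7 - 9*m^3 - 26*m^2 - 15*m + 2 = -9*m^3 - 99*m^2 - 162*m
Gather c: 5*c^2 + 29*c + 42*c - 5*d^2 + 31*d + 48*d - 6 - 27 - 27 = 5*c^2 + 71*c - 5*d^2 + 79*d - 60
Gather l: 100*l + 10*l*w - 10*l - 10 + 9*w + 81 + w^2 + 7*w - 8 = l*(10*w + 90) + w^2 + 16*w + 63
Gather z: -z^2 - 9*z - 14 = -z^2 - 9*z - 14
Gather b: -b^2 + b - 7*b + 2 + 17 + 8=-b^2 - 6*b + 27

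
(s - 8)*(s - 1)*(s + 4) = s^3 - 5*s^2 - 28*s + 32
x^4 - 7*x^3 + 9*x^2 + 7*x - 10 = (x - 5)*(x - 2)*(x - 1)*(x + 1)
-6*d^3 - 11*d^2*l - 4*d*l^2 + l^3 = (-6*d + l)*(d + l)^2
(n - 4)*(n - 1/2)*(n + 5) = n^3 + n^2/2 - 41*n/2 + 10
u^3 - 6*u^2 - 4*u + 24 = (u - 6)*(u - 2)*(u + 2)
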